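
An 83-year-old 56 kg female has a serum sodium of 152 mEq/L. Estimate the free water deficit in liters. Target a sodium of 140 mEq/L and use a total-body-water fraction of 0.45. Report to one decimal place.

TBW = 0.45 · 56 = 25.2 L
Free water deficit = TBW · (Na/140 − 1)
= 25.2 · (152/140 − 1)
= 25.2 · 0.0857
= 2.16 L

2.2 L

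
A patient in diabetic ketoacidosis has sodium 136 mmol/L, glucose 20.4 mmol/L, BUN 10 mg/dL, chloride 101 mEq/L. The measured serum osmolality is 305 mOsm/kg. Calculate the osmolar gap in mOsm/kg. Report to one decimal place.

9.0 mOsm/kg

Calculated osmolality = 2·Na + glucose + BUN/2.8
= 2·136 + 20.4 + 10/2.8
= 272 + 20.40 + 3.57
= 295.97 mOsm/kg ≈ 296.0 mOsm/kg
Osmolar gap = measured − calculated = 305 − 296.0 = 9.0 mOsm/kg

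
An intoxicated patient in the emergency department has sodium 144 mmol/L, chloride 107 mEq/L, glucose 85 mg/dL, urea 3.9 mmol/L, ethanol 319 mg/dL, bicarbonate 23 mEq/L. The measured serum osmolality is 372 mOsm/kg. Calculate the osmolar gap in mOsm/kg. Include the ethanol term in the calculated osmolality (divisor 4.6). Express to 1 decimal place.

Calculated osmolality = 2·Na + glucose/18 + urea + ethanol/4.6
= 2·144 + 85/18 + 3.9 + 319/4.6
= 288 + 4.72 + 3.90 + 69.35
= 365.97 mOsm/kg ≈ 366.0 mOsm/kg
Osmolar gap = measured − calculated = 372 − 366.0 = 6.0 mOsm/kg

6.0 mOsm/kg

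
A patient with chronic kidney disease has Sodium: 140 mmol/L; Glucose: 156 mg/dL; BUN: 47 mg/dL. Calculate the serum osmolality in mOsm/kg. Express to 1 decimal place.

Calculated osmolality = 2·Na + glucose/18 + BUN/2.8
= 2·140 + 156/18 + 47/2.8
= 280 + 8.67 + 16.79
= 305.46 mOsm/kg

305.5 mOsm/kg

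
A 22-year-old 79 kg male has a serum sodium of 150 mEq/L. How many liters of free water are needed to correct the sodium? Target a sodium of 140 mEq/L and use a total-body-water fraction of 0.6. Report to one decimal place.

TBW = 0.6 · 79 = 47.4 L
Free water deficit = TBW · (Na/140 − 1)
= 47.4 · (150/140 − 1)
= 47.4 · 0.0714
= 3.38 L

3.4 L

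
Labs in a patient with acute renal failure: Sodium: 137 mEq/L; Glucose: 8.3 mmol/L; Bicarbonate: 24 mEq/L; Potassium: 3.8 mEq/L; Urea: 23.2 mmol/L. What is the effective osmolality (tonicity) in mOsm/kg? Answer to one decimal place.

282.3 mOsm/kg

Effective osmolality excludes urea (freely permeant across cell membranes):
2·Na + glucose
= 2·137 + 8.3
= 274 + 8.3
= 282.3 mOsm/kg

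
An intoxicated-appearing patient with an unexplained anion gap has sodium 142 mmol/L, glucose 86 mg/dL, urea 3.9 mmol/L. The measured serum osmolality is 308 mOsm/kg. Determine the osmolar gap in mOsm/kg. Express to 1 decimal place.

15.3 mOsm/kg

Calculated osmolality = 2·Na + glucose/18 + urea
= 2·142 + 86/18 + 3.9
= 284 + 4.78 + 3.90
= 292.68 mOsm/kg ≈ 292.7 mOsm/kg
Osmolar gap = measured − calculated = 308 − 292.7 = 15.3 mOsm/kg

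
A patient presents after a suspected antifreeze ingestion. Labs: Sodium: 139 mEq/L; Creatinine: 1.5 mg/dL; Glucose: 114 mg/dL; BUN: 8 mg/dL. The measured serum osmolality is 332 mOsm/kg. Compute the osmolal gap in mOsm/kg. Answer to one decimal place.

Calculated osmolality = 2·Na + glucose/18 + BUN/2.8
= 2·139 + 114/18 + 8/2.8
= 278 + 6.33 + 2.86
= 287.19 mOsm/kg ≈ 287.2 mOsm/kg
Osmolar gap = measured − calculated = 332 − 287.2 = 44.8 mOsm/kg

44.8 mOsm/kg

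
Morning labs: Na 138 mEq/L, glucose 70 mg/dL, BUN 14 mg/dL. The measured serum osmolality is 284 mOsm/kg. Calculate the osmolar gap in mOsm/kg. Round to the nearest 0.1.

-0.9 mOsm/kg

Calculated osmolality = 2·Na + glucose/18 + BUN/2.8
= 2·138 + 70/18 + 14/2.8
= 276 + 3.89 + 5
= 284.89 mOsm/kg ≈ 284.9 mOsm/kg
Osmolar gap = measured − calculated = 284 − 284.9 = -0.9 mOsm/kg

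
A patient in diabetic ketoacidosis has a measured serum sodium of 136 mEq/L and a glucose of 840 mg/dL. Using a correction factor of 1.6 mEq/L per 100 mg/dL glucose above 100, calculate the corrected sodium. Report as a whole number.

Corrected Na = measured Na + 1.6 · (glucose − 100)/100
= 136 + 1.6 · (840 − 100)/100
= 136 + 11.8
= 147.8 mEq/L

148 mEq/L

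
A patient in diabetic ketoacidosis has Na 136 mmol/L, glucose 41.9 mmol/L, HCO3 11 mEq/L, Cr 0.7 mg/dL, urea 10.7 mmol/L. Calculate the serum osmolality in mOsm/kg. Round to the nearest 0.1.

Calculated osmolality = 2·Na + glucose + urea
= 2·136 + 41.9 + 10.7
= 272 + 41.90 + 10.70
= 324.6 mOsm/kg

324.6 mOsm/kg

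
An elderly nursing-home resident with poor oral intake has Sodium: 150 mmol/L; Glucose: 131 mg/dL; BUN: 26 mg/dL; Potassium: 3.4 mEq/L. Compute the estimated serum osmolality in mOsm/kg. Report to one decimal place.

316.6 mOsm/kg

Calculated osmolality = 2·Na + glucose/18 + BUN/2.8
= 2·150 + 131/18 + 26/2.8
= 300 + 7.28 + 9.29
= 316.57 mOsm/kg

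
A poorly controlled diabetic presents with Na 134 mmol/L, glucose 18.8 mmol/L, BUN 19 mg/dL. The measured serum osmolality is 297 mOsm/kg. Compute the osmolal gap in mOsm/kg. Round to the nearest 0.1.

Calculated osmolality = 2·Na + glucose + BUN/2.8
= 2·134 + 18.8 + 19/2.8
= 268 + 18.80 + 6.79
= 293.59 mOsm/kg ≈ 293.6 mOsm/kg
Osmolar gap = measured − calculated = 297 − 293.6 = 3.4 mOsm/kg

3.4 mOsm/kg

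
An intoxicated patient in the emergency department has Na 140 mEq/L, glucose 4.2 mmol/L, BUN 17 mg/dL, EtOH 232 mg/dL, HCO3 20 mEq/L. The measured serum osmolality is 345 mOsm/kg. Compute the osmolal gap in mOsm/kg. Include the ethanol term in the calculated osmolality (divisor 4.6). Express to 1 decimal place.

Calculated osmolality = 2·Na + glucose + BUN/2.8 + ethanol/4.6
= 2·140 + 4.2 + 17/2.8 + 232/4.6
= 280 + 4.20 + 6.07 + 50.43
= 340.7 mOsm/kg ≈ 340.7 mOsm/kg
Osmolar gap = measured − calculated = 345 − 340.7 = 4.3 mOsm/kg

4.3 mOsm/kg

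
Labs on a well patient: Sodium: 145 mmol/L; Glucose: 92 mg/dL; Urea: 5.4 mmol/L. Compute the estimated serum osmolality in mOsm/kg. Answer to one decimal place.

300.5 mOsm/kg

Calculated osmolality = 2·Na + glucose/18 + urea
= 2·145 + 92/18 + 5.4
= 290 + 5.11 + 5.40
= 300.51 mOsm/kg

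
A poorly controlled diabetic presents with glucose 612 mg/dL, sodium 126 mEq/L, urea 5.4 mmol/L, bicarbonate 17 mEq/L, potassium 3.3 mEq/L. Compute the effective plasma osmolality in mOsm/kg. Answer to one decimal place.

Effective osmolality excludes urea (freely permeant across cell membranes):
2·Na + glucose/18
= 2·126 + 612/18
= 252 + 34
= 286 mOsm/kg

286.0 mOsm/kg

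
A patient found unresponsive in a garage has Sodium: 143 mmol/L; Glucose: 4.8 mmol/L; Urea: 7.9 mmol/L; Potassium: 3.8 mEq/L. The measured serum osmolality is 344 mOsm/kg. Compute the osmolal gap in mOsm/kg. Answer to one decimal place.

Calculated osmolality = 2·Na + glucose + urea
= 2·143 + 4.8 + 7.9
= 286 + 4.80 + 7.90
= 298.7 mOsm/kg ≈ 298.7 mOsm/kg
Osmolar gap = measured − calculated = 344 − 298.7 = 45.3 mOsm/kg

45.3 mOsm/kg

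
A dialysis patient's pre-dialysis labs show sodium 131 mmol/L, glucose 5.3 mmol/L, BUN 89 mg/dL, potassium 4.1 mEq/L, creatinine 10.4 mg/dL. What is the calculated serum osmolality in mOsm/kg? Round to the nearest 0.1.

Calculated osmolality = 2·Na + glucose + BUN/2.8
= 2·131 + 5.3 + 89/2.8
= 262 + 5.30 + 31.79
= 299.09 mOsm/kg

299.1 mOsm/kg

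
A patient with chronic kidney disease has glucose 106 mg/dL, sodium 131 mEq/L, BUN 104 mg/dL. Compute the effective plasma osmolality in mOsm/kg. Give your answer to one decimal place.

Effective osmolality excludes urea (freely permeant across cell membranes):
2·Na + glucose/18
= 2·131 + 106/18
= 262 + 5.89
= 267.89 mOsm/kg

267.9 mOsm/kg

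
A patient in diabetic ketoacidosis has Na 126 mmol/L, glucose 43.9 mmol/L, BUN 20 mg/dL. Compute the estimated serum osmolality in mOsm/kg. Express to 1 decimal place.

303.0 mOsm/kg

Calculated osmolality = 2·Na + glucose + BUN/2.8
= 2·126 + 43.9 + 20/2.8
= 252 + 43.90 + 7.14
= 303.04 mOsm/kg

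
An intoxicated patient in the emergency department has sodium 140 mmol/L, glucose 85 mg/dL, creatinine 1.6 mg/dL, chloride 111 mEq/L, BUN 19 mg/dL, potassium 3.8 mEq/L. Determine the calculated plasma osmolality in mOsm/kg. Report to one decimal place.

Calculated osmolality = 2·Na + glucose/18 + BUN/2.8
= 2·140 + 85/18 + 19/2.8
= 280 + 4.72 + 6.79
= 291.51 mOsm/kg

291.5 mOsm/kg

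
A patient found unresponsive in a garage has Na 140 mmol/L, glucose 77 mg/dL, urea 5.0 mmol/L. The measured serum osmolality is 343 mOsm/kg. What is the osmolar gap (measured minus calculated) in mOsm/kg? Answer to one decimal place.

53.7 mOsm/kg

Calculated osmolality = 2·Na + glucose/18 + urea
= 2·140 + 77/18 + 5
= 280 + 4.28 + 5
= 289.28 mOsm/kg ≈ 289.3 mOsm/kg
Osmolar gap = measured − calculated = 343 − 289.3 = 53.7 mOsm/kg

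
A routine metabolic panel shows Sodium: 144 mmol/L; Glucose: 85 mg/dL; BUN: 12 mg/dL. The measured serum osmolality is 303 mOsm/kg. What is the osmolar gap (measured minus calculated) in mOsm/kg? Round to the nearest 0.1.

Calculated osmolality = 2·Na + glucose/18 + BUN/2.8
= 2·144 + 85/18 + 12/2.8
= 288 + 4.72 + 4.29
= 297.01 mOsm/kg ≈ 297.0 mOsm/kg
Osmolar gap = measured − calculated = 303 − 297.0 = 6.0 mOsm/kg

6.0 mOsm/kg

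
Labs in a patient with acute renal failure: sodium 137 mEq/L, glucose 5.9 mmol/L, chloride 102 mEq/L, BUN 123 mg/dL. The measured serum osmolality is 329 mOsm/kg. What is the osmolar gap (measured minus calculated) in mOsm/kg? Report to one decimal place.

Calculated osmolality = 2·Na + glucose + BUN/2.8
= 2·137 + 5.9 + 123/2.8
= 274 + 5.90 + 43.93
= 323.83 mOsm/kg ≈ 323.8 mOsm/kg
Osmolar gap = measured − calculated = 329 − 323.8 = 5.2 mOsm/kg

5.2 mOsm/kg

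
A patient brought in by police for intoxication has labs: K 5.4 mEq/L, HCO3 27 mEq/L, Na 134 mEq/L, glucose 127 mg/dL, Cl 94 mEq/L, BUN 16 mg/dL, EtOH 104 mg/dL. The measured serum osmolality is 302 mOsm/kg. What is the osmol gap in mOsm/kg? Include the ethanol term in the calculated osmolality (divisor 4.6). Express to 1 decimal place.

Calculated osmolality = 2·Na + glucose/18 + BUN/2.8 + ethanol/4.6
= 2·134 + 127/18 + 16/2.8 + 104/4.6
= 268 + 7.06 + 5.71 + 22.61
= 303.38 mOsm/kg ≈ 303.4 mOsm/kg
Osmolar gap = measured − calculated = 302 − 303.4 = -1.4 mOsm/kg

-1.4 mOsm/kg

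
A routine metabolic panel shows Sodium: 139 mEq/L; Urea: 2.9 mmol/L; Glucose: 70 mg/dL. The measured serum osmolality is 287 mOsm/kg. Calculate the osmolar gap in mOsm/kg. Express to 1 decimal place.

2.2 mOsm/kg

Calculated osmolality = 2·Na + glucose/18 + urea
= 2·139 + 70/18 + 2.9
= 278 + 3.89 + 2.90
= 284.79 mOsm/kg ≈ 284.8 mOsm/kg
Osmolar gap = measured − calculated = 287 − 284.8 = 2.2 mOsm/kg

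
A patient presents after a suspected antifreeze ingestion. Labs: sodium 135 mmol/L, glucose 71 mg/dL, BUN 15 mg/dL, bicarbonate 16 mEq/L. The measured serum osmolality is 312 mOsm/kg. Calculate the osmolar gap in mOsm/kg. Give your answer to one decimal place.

32.7 mOsm/kg

Calculated osmolality = 2·Na + glucose/18 + BUN/2.8
= 2·135 + 71/18 + 15/2.8
= 270 + 3.94 + 5.36
= 279.3 mOsm/kg ≈ 279.3 mOsm/kg
Osmolar gap = measured − calculated = 312 − 279.3 = 32.7 mOsm/kg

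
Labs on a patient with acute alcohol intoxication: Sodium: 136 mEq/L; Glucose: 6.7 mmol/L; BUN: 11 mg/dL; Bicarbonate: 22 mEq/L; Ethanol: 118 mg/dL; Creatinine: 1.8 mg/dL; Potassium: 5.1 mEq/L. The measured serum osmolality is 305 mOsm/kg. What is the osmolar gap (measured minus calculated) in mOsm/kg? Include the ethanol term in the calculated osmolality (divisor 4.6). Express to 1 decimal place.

-3.3 mOsm/kg

Calculated osmolality = 2·Na + glucose + BUN/2.8 + ethanol/4.6
= 2·136 + 6.7 + 11/2.8 + 118/4.6
= 272 + 6.70 + 3.93 + 25.65
= 308.28 mOsm/kg ≈ 308.3 mOsm/kg
Osmolar gap = measured − calculated = 305 − 308.3 = -3.3 mOsm/kg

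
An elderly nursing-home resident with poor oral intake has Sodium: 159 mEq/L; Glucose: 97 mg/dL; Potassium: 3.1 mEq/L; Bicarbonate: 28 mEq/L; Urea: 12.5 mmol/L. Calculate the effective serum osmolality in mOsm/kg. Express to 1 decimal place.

Effective osmolality excludes urea (freely permeant across cell membranes):
2·Na + glucose/18
= 2·159 + 97/18
= 318 + 5.39
= 323.39 mOsm/kg

323.4 mOsm/kg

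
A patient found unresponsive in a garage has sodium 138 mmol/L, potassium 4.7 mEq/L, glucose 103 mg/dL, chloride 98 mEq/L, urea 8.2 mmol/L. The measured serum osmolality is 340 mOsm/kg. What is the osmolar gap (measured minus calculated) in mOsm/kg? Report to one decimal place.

Calculated osmolality = 2·Na + glucose/18 + urea
= 2·138 + 103/18 + 8.2
= 276 + 5.72 + 8.20
= 289.92 mOsm/kg ≈ 289.9 mOsm/kg
Osmolar gap = measured − calculated = 340 − 289.9 = 50.1 mOsm/kg

50.1 mOsm/kg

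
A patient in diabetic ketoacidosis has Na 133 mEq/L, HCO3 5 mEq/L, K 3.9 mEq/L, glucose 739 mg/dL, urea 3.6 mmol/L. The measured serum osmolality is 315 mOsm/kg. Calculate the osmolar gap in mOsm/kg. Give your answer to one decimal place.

4.3 mOsm/kg

Calculated osmolality = 2·Na + glucose/18 + urea
= 2·133 + 739/18 + 3.6
= 266 + 41.06 + 3.60
= 310.66 mOsm/kg ≈ 310.7 mOsm/kg
Osmolar gap = measured − calculated = 315 − 310.7 = 4.3 mOsm/kg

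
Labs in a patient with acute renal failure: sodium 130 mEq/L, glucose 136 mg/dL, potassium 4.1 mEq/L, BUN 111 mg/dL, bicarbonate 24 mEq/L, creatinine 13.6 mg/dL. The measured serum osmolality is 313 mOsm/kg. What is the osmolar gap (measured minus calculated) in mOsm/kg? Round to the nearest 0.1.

Calculated osmolality = 2·Na + glucose/18 + BUN/2.8
= 2·130 + 136/18 + 111/2.8
= 260 + 7.56 + 39.64
= 307.2 mOsm/kg ≈ 307.2 mOsm/kg
Osmolar gap = measured − calculated = 313 − 307.2 = 5.8 mOsm/kg

5.8 mOsm/kg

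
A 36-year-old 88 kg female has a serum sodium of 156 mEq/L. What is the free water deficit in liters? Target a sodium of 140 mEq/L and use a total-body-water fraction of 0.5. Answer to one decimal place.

TBW = 0.5 · 88 = 44 L
Free water deficit = TBW · (Na/140 − 1)
= 44 · (156/140 − 1)
= 44 · 0.1143
= 5.03 L

5.0 L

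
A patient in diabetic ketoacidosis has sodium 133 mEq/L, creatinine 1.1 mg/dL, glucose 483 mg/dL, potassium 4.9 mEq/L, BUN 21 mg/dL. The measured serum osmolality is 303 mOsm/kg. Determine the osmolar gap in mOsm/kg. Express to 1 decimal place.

Calculated osmolality = 2·Na + glucose/18 + BUN/2.8
= 2·133 + 483/18 + 21/2.8
= 266 + 26.83 + 7.50
= 300.33 mOsm/kg ≈ 300.3 mOsm/kg
Osmolar gap = measured − calculated = 303 − 300.3 = 2.7 mOsm/kg

2.7 mOsm/kg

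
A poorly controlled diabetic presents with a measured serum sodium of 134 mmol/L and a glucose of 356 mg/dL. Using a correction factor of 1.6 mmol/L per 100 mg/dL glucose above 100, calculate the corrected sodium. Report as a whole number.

Corrected Na = measured Na + 1.6 · (glucose − 100)/100
= 134 + 1.6 · (356 − 100)/100
= 134 + 4.1
= 138.1 mmol/L

138 mmol/L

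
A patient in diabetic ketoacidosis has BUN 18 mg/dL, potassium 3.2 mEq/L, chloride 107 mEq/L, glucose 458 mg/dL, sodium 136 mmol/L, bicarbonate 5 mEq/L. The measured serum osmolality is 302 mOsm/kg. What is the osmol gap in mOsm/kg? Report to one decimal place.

-1.9 mOsm/kg

Calculated osmolality = 2·Na + glucose/18 + BUN/2.8
= 2·136 + 458/18 + 18/2.8
= 272 + 25.44 + 6.43
= 303.87 mOsm/kg ≈ 303.9 mOsm/kg
Osmolar gap = measured − calculated = 302 − 303.9 = -1.9 mOsm/kg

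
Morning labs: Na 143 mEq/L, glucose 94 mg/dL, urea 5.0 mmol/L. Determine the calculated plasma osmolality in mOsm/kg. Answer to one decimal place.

296.2 mOsm/kg

Calculated osmolality = 2·Na + glucose/18 + urea
= 2·143 + 94/18 + 5
= 286 + 5.22 + 5
= 296.22 mOsm/kg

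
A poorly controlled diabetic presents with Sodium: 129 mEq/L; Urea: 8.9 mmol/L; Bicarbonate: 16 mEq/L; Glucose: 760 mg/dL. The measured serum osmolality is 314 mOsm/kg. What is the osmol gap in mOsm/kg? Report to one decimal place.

4.9 mOsm/kg

Calculated osmolality = 2·Na + glucose/18 + urea
= 2·129 + 760/18 + 8.9
= 258 + 42.22 + 8.90
= 309.12 mOsm/kg ≈ 309.1 mOsm/kg
Osmolar gap = measured − calculated = 314 − 309.1 = 4.9 mOsm/kg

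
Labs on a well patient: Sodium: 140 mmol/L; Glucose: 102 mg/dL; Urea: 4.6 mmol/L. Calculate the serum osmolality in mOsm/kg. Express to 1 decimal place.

Calculated osmolality = 2·Na + glucose/18 + urea
= 2·140 + 102/18 + 4.6
= 280 + 5.67 + 4.60
= 290.27 mOsm/kg

290.3 mOsm/kg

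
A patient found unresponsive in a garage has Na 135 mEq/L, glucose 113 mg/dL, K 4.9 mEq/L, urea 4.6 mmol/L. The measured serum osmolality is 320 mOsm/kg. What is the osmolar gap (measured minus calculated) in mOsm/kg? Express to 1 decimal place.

39.1 mOsm/kg

Calculated osmolality = 2·Na + glucose/18 + urea
= 2·135 + 113/18 + 4.6
= 270 + 6.28 + 4.60
= 280.88 mOsm/kg ≈ 280.9 mOsm/kg
Osmolar gap = measured − calculated = 320 − 280.9 = 39.1 mOsm/kg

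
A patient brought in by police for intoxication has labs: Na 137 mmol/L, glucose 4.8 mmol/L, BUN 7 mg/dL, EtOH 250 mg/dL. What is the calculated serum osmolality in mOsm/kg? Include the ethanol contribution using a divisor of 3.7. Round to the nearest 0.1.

348.9 mOsm/kg

Calculated osmolality = 2·Na + glucose + BUN/2.8 + ethanol/3.7
= 2·137 + 4.8 + 7/2.8 + 250/3.7
= 274 + 4.80 + 2.50 + 67.57
= 348.87 mOsm/kg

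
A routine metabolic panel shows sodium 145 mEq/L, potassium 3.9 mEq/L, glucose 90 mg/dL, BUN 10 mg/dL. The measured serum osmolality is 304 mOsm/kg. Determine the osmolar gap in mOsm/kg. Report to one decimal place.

5.4 mOsm/kg

Calculated osmolality = 2·Na + glucose/18 + BUN/2.8
= 2·145 + 90/18 + 10/2.8
= 290 + 5 + 3.57
= 298.57 mOsm/kg ≈ 298.6 mOsm/kg
Osmolar gap = measured − calculated = 304 − 298.6 = 5.4 mOsm/kg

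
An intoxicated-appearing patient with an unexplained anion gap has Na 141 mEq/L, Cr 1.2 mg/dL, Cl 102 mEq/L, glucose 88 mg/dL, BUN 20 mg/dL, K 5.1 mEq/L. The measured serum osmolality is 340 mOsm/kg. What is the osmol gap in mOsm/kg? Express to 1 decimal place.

46.0 mOsm/kg

Calculated osmolality = 2·Na + glucose/18 + BUN/2.8
= 2·141 + 88/18 + 20/2.8
= 282 + 4.89 + 7.14
= 294.03 mOsm/kg ≈ 294.0 mOsm/kg
Osmolar gap = measured − calculated = 340 − 294.0 = 46.0 mOsm/kg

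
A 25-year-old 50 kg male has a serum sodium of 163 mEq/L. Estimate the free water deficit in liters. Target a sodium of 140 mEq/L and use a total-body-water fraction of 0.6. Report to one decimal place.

TBW = 0.6 · 50 = 30 L
Free water deficit = TBW · (Na/140 − 1)
= 30 · (163/140 − 1)
= 30 · 0.1643
= 4.93 L

4.9 L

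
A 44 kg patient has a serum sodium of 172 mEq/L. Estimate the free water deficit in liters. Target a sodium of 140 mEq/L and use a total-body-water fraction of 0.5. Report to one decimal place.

5.0 L

TBW = 0.5 · 44 = 22 L
Free water deficit = TBW · (Na/140 − 1)
= 22 · (172/140 − 1)
= 22 · 0.2286
= 5.03 L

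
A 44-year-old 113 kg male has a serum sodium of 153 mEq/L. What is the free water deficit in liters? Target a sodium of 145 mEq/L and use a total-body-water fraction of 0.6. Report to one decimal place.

3.7 L

TBW = 0.6 · 113 = 67.8 L
Free water deficit = TBW · (Na/145 − 1)
= 67.8 · (153/145 − 1)
= 67.8 · 0.0552
= 3.74 L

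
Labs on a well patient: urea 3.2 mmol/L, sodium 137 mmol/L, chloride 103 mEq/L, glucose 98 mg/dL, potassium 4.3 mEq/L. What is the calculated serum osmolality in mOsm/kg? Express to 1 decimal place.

Calculated osmolality = 2·Na + glucose/18 + urea
= 2·137 + 98/18 + 3.2
= 274 + 5.44 + 3.20
= 282.64 mOsm/kg

282.6 mOsm/kg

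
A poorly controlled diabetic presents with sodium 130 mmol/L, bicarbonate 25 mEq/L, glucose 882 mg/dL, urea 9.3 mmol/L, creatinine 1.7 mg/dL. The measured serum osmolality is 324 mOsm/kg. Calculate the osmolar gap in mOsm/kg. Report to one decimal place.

Calculated osmolality = 2·Na + glucose/18 + urea
= 2·130 + 882/18 + 9.3
= 260 + 49 + 9.30
= 318.3 mOsm/kg ≈ 318.3 mOsm/kg
Osmolar gap = measured − calculated = 324 − 318.3 = 5.7 mOsm/kg

5.7 mOsm/kg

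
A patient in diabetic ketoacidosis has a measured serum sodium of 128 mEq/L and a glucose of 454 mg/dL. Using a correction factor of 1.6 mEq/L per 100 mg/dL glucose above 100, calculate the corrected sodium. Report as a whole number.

134 mEq/L

Corrected Na = measured Na + 1.6 · (glucose − 100)/100
= 128 + 1.6 · (454 − 100)/100
= 128 + 5.7
= 133.7 mEq/L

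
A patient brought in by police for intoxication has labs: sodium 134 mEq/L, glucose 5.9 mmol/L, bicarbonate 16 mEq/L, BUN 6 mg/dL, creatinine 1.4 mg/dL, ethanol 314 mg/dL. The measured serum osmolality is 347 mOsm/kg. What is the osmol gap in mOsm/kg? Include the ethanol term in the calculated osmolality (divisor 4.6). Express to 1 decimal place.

2.7 mOsm/kg

Calculated osmolality = 2·Na + glucose + BUN/2.8 + ethanol/4.6
= 2·134 + 5.9 + 6/2.8 + 314/4.6
= 268 + 5.90 + 2.14 + 68.26
= 344.3 mOsm/kg ≈ 344.3 mOsm/kg
Osmolar gap = measured − calculated = 347 − 344.3 = 2.7 mOsm/kg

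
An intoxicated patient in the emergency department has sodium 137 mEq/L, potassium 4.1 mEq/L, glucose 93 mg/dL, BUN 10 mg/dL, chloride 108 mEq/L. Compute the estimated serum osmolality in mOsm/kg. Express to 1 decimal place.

282.7 mOsm/kg

Calculated osmolality = 2·Na + glucose/18 + BUN/2.8
= 2·137 + 93/18 + 10/2.8
= 274 + 5.17 + 3.57
= 282.74 mOsm/kg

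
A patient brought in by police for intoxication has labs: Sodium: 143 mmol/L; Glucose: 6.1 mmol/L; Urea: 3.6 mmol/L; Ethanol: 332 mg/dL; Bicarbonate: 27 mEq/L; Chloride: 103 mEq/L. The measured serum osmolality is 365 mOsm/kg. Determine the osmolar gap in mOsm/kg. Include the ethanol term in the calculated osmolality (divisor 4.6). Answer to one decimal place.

Calculated osmolality = 2·Na + glucose + urea + ethanol/4.6
= 2·143 + 6.1 + 3.6 + 332/4.6
= 286 + 6.10 + 3.60 + 72.17
= 367.87 mOsm/kg ≈ 367.9 mOsm/kg
Osmolar gap = measured − calculated = 365 − 367.9 = -2.9 mOsm/kg

-2.9 mOsm/kg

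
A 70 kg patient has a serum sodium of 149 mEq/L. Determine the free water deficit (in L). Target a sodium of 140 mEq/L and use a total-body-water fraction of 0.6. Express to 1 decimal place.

2.7 L

TBW = 0.6 · 70 = 42 L
Free water deficit = TBW · (Na/140 − 1)
= 42 · (149/140 − 1)
= 42 · 0.0643
= 2.7 L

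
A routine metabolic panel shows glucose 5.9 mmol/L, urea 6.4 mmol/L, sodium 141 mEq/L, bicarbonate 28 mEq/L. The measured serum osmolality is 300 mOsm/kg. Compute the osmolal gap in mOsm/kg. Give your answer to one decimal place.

5.7 mOsm/kg

Calculated osmolality = 2·Na + glucose + urea
= 2·141 + 5.9 + 6.4
= 282 + 5.90 + 6.40
= 294.3 mOsm/kg ≈ 294.3 mOsm/kg
Osmolar gap = measured − calculated = 300 − 294.3 = 5.7 mOsm/kg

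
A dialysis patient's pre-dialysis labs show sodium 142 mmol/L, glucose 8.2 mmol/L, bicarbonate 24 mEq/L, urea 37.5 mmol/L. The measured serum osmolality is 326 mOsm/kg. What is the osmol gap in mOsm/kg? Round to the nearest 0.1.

Calculated osmolality = 2·Na + glucose + urea
= 2·142 + 8.2 + 37.5
= 284 + 8.20 + 37.50
= 329.7 mOsm/kg ≈ 329.7 mOsm/kg
Osmolar gap = measured − calculated = 326 − 329.7 = -3.7 mOsm/kg

-3.7 mOsm/kg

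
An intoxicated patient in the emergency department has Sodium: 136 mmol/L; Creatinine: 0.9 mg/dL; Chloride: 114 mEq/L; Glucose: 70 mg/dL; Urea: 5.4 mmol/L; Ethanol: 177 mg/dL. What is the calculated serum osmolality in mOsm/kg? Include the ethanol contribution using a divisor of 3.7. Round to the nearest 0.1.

Calculated osmolality = 2·Na + glucose/18 + urea + ethanol/3.7
= 2·136 + 70/18 + 5.4 + 177/3.7
= 272 + 3.89 + 5.40 + 47.84
= 329.13 mOsm/kg

329.1 mOsm/kg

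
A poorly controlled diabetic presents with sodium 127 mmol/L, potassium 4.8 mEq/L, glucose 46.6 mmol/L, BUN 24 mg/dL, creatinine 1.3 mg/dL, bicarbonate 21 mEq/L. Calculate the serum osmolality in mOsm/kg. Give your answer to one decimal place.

Calculated osmolality = 2·Na + glucose + BUN/2.8
= 2·127 + 46.6 + 24/2.8
= 254 + 46.60 + 8.57
= 309.17 mOsm/kg

309.2 mOsm/kg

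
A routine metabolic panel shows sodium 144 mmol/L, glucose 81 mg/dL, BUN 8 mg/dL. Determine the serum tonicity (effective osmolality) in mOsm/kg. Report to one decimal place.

292.5 mOsm/kg

Effective osmolality excludes urea (freely permeant across cell membranes):
2·Na + glucose/18
= 2·144 + 81/18
= 288 + 4.5
= 292.5 mOsm/kg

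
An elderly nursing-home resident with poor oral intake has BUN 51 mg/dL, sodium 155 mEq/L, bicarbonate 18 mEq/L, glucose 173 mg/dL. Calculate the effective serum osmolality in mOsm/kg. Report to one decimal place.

319.6 mOsm/kg

Effective osmolality excludes urea (freely permeant across cell membranes):
2·Na + glucose/18
= 2·155 + 173/18
= 310 + 9.61
= 319.61 mOsm/kg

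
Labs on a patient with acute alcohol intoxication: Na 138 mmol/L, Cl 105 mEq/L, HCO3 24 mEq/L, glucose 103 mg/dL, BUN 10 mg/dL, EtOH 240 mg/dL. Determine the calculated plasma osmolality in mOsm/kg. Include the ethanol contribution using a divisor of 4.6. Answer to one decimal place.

337.5 mOsm/kg

Calculated osmolality = 2·Na + glucose/18 + BUN/2.8 + ethanol/4.6
= 2·138 + 103/18 + 10/2.8 + 240/4.6
= 276 + 5.72 + 3.57 + 52.17
= 337.46 mOsm/kg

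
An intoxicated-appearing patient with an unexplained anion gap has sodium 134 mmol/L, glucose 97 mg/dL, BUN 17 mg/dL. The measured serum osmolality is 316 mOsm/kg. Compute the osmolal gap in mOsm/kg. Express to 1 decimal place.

Calculated osmolality = 2·Na + glucose/18 + BUN/2.8
= 2·134 + 97/18 + 17/2.8
= 268 + 5.39 + 6.07
= 279.46 mOsm/kg ≈ 279.5 mOsm/kg
Osmolar gap = measured − calculated = 316 − 279.5 = 36.5 mOsm/kg

36.5 mOsm/kg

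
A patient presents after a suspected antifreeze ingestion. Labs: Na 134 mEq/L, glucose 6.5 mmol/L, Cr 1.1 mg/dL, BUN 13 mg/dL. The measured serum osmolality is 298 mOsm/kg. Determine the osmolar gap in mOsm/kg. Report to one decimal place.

Calculated osmolality = 2·Na + glucose + BUN/2.8
= 2·134 + 6.5 + 13/2.8
= 268 + 6.50 + 4.64
= 279.14 mOsm/kg ≈ 279.1 mOsm/kg
Osmolar gap = measured − calculated = 298 − 279.1 = 18.9 mOsm/kg

18.9 mOsm/kg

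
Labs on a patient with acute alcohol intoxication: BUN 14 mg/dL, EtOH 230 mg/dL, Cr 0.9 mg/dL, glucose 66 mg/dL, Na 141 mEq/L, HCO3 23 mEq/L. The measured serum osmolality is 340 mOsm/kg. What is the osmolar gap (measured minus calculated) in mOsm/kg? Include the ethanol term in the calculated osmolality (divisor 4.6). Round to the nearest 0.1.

Calculated osmolality = 2·Na + glucose/18 + BUN/2.8 + ethanol/4.6
= 2·141 + 66/18 + 14/2.8 + 230/4.6
= 282 + 3.67 + 5 + 50
= 340.67 mOsm/kg ≈ 340.7 mOsm/kg
Osmolar gap = measured − calculated = 340 − 340.7 = -0.7 mOsm/kg

-0.7 mOsm/kg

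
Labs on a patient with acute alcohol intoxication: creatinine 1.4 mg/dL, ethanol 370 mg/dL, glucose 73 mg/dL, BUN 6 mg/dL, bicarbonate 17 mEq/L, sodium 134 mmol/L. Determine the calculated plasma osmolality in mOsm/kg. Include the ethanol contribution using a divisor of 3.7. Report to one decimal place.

374.2 mOsm/kg

Calculated osmolality = 2·Na + glucose/18 + BUN/2.8 + ethanol/3.7
= 2·134 + 73/18 + 6/2.8 + 370/3.7
= 268 + 4.06 + 2.14 + 100
= 374.2 mOsm/kg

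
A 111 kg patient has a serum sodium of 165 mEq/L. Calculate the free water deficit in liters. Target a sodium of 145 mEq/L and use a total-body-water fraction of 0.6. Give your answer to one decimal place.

9.2 L

TBW = 0.6 · 111 = 66.6 L
Free water deficit = TBW · (Na/145 − 1)
= 66.6 · (165/145 − 1)
= 66.6 · 0.1379
= 9.18 L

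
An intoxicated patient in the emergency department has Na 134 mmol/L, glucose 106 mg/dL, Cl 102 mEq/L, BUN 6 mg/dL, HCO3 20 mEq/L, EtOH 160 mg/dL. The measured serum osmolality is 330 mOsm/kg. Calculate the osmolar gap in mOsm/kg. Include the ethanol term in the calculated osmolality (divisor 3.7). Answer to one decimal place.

Calculated osmolality = 2·Na + glucose/18 + BUN/2.8 + ethanol/3.7
= 2·134 + 106/18 + 6/2.8 + 160/3.7
= 268 + 5.89 + 2.14 + 43.24
= 319.27 mOsm/kg ≈ 319.3 mOsm/kg
Osmolar gap = measured − calculated = 330 − 319.3 = 10.7 mOsm/kg

10.7 mOsm/kg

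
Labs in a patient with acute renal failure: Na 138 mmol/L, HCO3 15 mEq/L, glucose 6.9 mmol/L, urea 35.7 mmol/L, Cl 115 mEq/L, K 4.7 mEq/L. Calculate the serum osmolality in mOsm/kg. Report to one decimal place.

Calculated osmolality = 2·Na + glucose + urea
= 2·138 + 6.9 + 35.7
= 276 + 6.90 + 35.70
= 318.6 mOsm/kg

318.6 mOsm/kg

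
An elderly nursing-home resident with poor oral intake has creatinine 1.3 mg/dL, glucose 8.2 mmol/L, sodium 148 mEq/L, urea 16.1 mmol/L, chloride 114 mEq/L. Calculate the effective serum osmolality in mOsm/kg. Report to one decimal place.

304.2 mOsm/kg

Effective osmolality excludes urea (freely permeant across cell membranes):
2·Na + glucose
= 2·148 + 8.2
= 296 + 8.2
= 304.2 mOsm/kg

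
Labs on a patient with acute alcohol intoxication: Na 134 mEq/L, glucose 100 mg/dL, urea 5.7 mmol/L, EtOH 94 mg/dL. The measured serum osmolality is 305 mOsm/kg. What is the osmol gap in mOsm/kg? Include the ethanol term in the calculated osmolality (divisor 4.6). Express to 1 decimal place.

Calculated osmolality = 2·Na + glucose/18 + urea + ethanol/4.6
= 2·134 + 100/18 + 5.7 + 94/4.6
= 268 + 5.56 + 5.70 + 20.43
= 299.69 mOsm/kg ≈ 299.7 mOsm/kg
Osmolar gap = measured − calculated = 305 − 299.7 = 5.3 mOsm/kg

5.3 mOsm/kg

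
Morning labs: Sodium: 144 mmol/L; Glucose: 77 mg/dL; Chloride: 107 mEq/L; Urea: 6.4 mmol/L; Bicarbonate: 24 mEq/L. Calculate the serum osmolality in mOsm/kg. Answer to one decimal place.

Calculated osmolality = 2·Na + glucose/18 + urea
= 2·144 + 77/18 + 6.4
= 288 + 4.28 + 6.40
= 298.68 mOsm/kg

298.7 mOsm/kg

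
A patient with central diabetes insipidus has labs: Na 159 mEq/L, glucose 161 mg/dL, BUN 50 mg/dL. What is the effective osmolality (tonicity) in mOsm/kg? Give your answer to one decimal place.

Effective osmolality excludes urea (freely permeant across cell membranes):
2·Na + glucose/18
= 2·159 + 161/18
= 318 + 8.94
= 326.94 mOsm/kg

326.9 mOsm/kg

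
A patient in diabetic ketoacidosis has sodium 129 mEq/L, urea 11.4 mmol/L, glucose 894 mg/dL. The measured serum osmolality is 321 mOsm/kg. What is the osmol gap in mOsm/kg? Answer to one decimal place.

1.9 mOsm/kg

Calculated osmolality = 2·Na + glucose/18 + urea
= 2·129 + 894/18 + 11.4
= 258 + 49.67 + 11.40
= 319.07 mOsm/kg ≈ 319.1 mOsm/kg
Osmolar gap = measured − calculated = 321 − 319.1 = 1.9 mOsm/kg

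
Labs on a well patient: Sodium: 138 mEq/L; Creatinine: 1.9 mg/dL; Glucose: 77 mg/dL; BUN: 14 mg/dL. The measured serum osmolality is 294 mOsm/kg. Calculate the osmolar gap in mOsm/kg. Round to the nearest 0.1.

Calculated osmolality = 2·Na + glucose/18 + BUN/2.8
= 2·138 + 77/18 + 14/2.8
= 276 + 4.28 + 5
= 285.28 mOsm/kg ≈ 285.3 mOsm/kg
Osmolar gap = measured − calculated = 294 − 285.3 = 8.7 mOsm/kg

8.7 mOsm/kg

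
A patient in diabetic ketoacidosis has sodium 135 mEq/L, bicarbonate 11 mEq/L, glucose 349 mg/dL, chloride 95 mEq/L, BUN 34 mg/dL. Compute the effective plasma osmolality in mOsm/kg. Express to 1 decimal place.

Effective osmolality excludes urea (freely permeant across cell membranes):
2·Na + glucose/18
= 2·135 + 349/18
= 270 + 19.39
= 289.39 mOsm/kg

289.4 mOsm/kg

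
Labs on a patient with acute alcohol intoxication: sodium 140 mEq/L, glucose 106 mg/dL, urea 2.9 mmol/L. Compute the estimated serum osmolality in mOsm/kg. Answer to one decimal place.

Calculated osmolality = 2·Na + glucose/18 + urea
= 2·140 + 106/18 + 2.9
= 280 + 5.89 + 2.90
= 288.79 mOsm/kg

288.8 mOsm/kg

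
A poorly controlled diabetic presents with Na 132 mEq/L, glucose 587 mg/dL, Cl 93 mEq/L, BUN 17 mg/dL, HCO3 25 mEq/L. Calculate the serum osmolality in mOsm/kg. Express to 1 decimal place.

302.7 mOsm/kg

Calculated osmolality = 2·Na + glucose/18 + BUN/2.8
= 2·132 + 587/18 + 17/2.8
= 264 + 32.61 + 6.07
= 302.68 mOsm/kg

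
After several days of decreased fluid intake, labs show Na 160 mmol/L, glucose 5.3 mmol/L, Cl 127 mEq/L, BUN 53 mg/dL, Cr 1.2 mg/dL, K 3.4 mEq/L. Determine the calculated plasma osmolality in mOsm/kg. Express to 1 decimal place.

Calculated osmolality = 2·Na + glucose + BUN/2.8
= 2·160 + 5.3 + 53/2.8
= 320 + 5.30 + 18.93
= 344.23 mOsm/kg

344.2 mOsm/kg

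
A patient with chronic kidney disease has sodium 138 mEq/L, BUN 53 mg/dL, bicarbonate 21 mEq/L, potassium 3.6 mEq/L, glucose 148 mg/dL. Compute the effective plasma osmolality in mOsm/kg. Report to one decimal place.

Effective osmolality excludes urea (freely permeant across cell membranes):
2·Na + glucose/18
= 2·138 + 148/18
= 276 + 8.22
= 284.22 mOsm/kg

284.2 mOsm/kg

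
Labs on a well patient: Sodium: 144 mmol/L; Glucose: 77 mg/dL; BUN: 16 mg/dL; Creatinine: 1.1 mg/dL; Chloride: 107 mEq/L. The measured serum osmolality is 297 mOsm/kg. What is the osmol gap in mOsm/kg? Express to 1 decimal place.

-1.0 mOsm/kg

Calculated osmolality = 2·Na + glucose/18 + BUN/2.8
= 2·144 + 77/18 + 16/2.8
= 288 + 4.28 + 5.71
= 297.99 mOsm/kg ≈ 298.0 mOsm/kg
Osmolar gap = measured − calculated = 297 − 298.0 = -1.0 mOsm/kg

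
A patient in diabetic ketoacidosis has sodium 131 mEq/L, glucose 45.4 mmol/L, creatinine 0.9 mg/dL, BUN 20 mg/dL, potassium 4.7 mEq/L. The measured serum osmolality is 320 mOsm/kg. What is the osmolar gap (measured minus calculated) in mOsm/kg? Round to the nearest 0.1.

Calculated osmolality = 2·Na + glucose + BUN/2.8
= 2·131 + 45.4 + 20/2.8
= 262 + 45.40 + 7.14
= 314.54 mOsm/kg ≈ 314.5 mOsm/kg
Osmolar gap = measured − calculated = 320 − 314.5 = 5.5 mOsm/kg

5.5 mOsm/kg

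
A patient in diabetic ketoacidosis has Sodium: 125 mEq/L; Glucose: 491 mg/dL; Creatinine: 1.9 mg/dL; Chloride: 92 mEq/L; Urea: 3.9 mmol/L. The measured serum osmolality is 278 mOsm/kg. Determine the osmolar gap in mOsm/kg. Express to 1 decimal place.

-3.2 mOsm/kg

Calculated osmolality = 2·Na + glucose/18 + urea
= 2·125 + 491/18 + 3.9
= 250 + 27.28 + 3.90
= 281.18 mOsm/kg ≈ 281.2 mOsm/kg
Osmolar gap = measured − calculated = 278 − 281.2 = -3.2 mOsm/kg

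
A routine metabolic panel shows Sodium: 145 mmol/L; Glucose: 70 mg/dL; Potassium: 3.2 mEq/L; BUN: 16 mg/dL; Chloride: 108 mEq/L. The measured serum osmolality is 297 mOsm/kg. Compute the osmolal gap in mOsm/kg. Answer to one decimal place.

Calculated osmolality = 2·Na + glucose/18 + BUN/2.8
= 2·145 + 70/18 + 16/2.8
= 290 + 3.89 + 5.71
= 299.6 mOsm/kg ≈ 299.6 mOsm/kg
Osmolar gap = measured − calculated = 297 − 299.6 = -2.6 mOsm/kg

-2.6 mOsm/kg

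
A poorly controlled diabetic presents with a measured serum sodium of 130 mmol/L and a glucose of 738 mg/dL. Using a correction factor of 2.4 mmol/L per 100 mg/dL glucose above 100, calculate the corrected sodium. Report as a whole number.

145 mmol/L

Corrected Na = measured Na + 2.4 · (glucose − 100)/100
= 130 + 2.4 · (738 − 100)/100
= 130 + 15.3
= 145.3 mmol/L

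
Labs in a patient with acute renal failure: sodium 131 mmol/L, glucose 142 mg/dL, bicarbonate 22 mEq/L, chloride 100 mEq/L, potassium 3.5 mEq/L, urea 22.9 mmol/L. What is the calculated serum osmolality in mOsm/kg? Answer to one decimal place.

292.8 mOsm/kg

Calculated osmolality = 2·Na + glucose/18 + urea
= 2·131 + 142/18 + 22.9
= 262 + 7.89 + 22.90
= 292.79 mOsm/kg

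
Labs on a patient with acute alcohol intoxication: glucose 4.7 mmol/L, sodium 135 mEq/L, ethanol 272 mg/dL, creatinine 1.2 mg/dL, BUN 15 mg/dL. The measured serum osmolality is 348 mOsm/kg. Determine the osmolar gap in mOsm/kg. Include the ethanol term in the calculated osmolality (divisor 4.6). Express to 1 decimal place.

Calculated osmolality = 2·Na + glucose + BUN/2.8 + ethanol/4.6
= 2·135 + 4.7 + 15/2.8 + 272/4.6
= 270 + 4.70 + 5.36 + 59.13
= 339.19 mOsm/kg ≈ 339.2 mOsm/kg
Osmolar gap = measured − calculated = 348 − 339.2 = 8.8 mOsm/kg

8.8 mOsm/kg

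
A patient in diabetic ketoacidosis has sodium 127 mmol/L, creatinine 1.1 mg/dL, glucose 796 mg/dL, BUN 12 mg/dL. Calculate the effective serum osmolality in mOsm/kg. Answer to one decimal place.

Effective osmolality excludes urea (freely permeant across cell membranes):
2·Na + glucose/18
= 2·127 + 796/18
= 254 + 44.22
= 298.22 mOsm/kg

298.2 mOsm/kg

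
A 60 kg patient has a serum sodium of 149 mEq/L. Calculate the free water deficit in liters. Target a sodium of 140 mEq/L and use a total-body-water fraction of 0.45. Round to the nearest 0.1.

1.7 L

TBW = 0.45 · 60 = 27 L
Free water deficit = TBW · (Na/140 − 1)
= 27 · (149/140 − 1)
= 27 · 0.0643
= 1.74 L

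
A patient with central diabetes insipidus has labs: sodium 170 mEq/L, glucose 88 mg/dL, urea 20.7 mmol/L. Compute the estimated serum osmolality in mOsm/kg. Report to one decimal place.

365.6 mOsm/kg

Calculated osmolality = 2·Na + glucose/18 + urea
= 2·170 + 88/18 + 20.7
= 340 + 4.89 + 20.70
= 365.59 mOsm/kg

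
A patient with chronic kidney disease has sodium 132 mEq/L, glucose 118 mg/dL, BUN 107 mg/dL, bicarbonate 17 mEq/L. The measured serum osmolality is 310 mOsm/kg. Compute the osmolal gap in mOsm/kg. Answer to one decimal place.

1.2 mOsm/kg

Calculated osmolality = 2·Na + glucose/18 + BUN/2.8
= 2·132 + 118/18 + 107/2.8
= 264 + 6.56 + 38.21
= 308.77 mOsm/kg ≈ 308.8 mOsm/kg
Osmolar gap = measured − calculated = 310 − 308.8 = 1.2 mOsm/kg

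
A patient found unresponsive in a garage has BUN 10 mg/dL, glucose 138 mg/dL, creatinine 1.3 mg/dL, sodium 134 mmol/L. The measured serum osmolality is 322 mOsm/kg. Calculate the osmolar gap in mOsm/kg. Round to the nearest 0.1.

42.8 mOsm/kg

Calculated osmolality = 2·Na + glucose/18 + BUN/2.8
= 2·134 + 138/18 + 10/2.8
= 268 + 7.67 + 3.57
= 279.24 mOsm/kg ≈ 279.2 mOsm/kg
Osmolar gap = measured − calculated = 322 − 279.2 = 42.8 mOsm/kg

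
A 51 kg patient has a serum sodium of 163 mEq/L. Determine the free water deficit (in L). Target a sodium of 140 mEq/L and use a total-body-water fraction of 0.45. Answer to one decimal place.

3.8 L

TBW = 0.45 · 51 = 22.95 L
Free water deficit = TBW · (Na/140 − 1)
= 22.95 · (163/140 − 1)
= 22.95 · 0.1643
= 3.77 L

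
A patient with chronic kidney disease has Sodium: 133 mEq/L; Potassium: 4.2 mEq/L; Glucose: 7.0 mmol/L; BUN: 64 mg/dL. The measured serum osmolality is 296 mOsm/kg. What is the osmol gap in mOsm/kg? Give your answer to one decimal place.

Calculated osmolality = 2·Na + glucose + BUN/2.8
= 2·133 + 7 + 64/2.8
= 266 + 7 + 22.86
= 295.86 mOsm/kg ≈ 295.9 mOsm/kg
Osmolar gap = measured − calculated = 296 − 295.9 = 0.1 mOsm/kg

0.1 mOsm/kg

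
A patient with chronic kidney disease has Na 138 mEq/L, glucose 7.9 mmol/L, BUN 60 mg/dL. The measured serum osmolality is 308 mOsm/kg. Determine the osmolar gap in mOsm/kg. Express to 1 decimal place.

2.7 mOsm/kg

Calculated osmolality = 2·Na + glucose + BUN/2.8
= 2·138 + 7.9 + 60/2.8
= 276 + 7.90 + 21.43
= 305.33 mOsm/kg ≈ 305.3 mOsm/kg
Osmolar gap = measured − calculated = 308 − 305.3 = 2.7 mOsm/kg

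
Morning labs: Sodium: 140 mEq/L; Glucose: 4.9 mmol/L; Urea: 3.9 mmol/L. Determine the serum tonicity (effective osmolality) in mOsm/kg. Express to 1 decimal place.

Effective osmolality excludes urea (freely permeant across cell membranes):
2·Na + glucose
= 2·140 + 4.9
= 280 + 4.9
= 284.9 mOsm/kg

284.9 mOsm/kg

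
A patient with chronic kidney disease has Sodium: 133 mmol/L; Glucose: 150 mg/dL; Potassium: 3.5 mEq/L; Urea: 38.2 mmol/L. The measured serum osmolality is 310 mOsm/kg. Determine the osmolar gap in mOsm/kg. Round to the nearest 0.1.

-2.5 mOsm/kg

Calculated osmolality = 2·Na + glucose/18 + urea
= 2·133 + 150/18 + 38.2
= 266 + 8.33 + 38.20
= 312.53 mOsm/kg ≈ 312.5 mOsm/kg
Osmolar gap = measured − calculated = 310 − 312.5 = -2.5 mOsm/kg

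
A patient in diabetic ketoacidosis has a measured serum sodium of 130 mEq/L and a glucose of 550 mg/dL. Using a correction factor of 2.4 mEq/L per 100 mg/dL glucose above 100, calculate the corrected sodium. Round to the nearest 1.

141 mEq/L

Corrected Na = measured Na + 2.4 · (glucose − 100)/100
= 130 + 2.4 · (550 − 100)/100
= 130 + 10.8
= 140.8 mEq/L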